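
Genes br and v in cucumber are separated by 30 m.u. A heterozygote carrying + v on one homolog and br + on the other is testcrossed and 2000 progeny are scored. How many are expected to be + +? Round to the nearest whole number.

A map distance of 30 m.u. corresponds to a recombination frequency of 0.300.
The F1 is + v / br +, so + + is a recombinant gamete class with expected frequency r/2 = 0.300/2 = 0.1500.
Expected number = 0.1500 × 2000 = 300.00 ≈ 300.

300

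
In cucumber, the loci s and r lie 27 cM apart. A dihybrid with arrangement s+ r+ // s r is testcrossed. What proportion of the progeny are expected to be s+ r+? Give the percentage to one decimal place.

A map distance of 27 cM corresponds to a recombination frequency of 0.270.
The F1 is s+ r+ / s r, so s+ r+ is a parental gamete class with expected frequency (1 − r)/2 = 0.730/2 = 0.3650.
That is 0.3650 = 36.5% of the progeny.

36.5%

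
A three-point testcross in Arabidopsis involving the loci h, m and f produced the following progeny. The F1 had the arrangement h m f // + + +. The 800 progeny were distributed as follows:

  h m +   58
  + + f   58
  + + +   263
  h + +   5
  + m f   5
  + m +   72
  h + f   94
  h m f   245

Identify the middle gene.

h

The two rarest classes, + m f and h + +, are the double crossovers. Comparing them with the parentals, only the h allele has switched, so h is the middle locus and the order is f – h – m.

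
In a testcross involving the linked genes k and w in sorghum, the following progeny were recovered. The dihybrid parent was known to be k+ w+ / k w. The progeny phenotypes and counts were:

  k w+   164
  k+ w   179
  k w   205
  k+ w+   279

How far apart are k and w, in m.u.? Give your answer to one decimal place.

The recombinant classes are k+ w and k w+: 179 + 164 = 343.
Recombination frequency = 343/827 = 0.4148 ≈ 41.5%, i.e. 41.5 m.u.

41.5 m.u.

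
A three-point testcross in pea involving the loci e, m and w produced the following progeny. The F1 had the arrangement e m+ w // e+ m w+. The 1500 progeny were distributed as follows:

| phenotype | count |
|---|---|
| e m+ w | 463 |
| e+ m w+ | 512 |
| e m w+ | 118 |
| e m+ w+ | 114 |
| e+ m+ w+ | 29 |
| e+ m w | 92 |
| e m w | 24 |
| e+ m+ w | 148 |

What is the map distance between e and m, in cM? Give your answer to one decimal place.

21.3 cM

The two rarest classes, e m w and e+ m+ w+, are the double crossovers. Comparing them with the parentals, only the m allele has switched, so m is the middle locus and the order is e – m – w.
Crossovers in the e–m interval produce the single-crossover classes e+ m+ w and e m w+ (148 + 118 = 266) plus the double crossovers (53).
RF(e–m) = (266 + 53) / 1500 = 319/1500 = 0.2127 → 21.3 cM.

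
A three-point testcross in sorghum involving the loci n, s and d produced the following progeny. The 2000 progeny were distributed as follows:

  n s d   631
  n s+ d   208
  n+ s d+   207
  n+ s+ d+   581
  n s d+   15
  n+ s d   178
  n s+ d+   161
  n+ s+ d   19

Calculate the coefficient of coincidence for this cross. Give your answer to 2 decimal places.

The two most frequent reciprocal classes, n s d and n+ s+ d+, are the parental types, so the F1 was n s d / n+ s+ d+.
The two rarest classes, n s d+ and n+ s+ d, are the double crossovers. Comparing them with the parentals, only the d allele has switched, so d is the middle locus and the order is n – d – s.
n–d: (339 + 34)/2000 = 0.1865; d–s: (415 + 34)/2000 = 0.2245.
Expected DCO frequency = 0.1865 × 0.2245 ≈ 0.04187; observed = 34/2000 ≈ 0.01700.
Coefficient of coincidence = 0.01700/0.04187 ≈ 0.41.

0.41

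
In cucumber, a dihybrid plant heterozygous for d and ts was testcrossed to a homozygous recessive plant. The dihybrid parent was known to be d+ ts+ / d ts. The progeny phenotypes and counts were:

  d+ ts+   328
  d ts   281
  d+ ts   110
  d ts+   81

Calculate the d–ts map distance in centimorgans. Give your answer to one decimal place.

The recombinant classes are d+ ts and d ts+: 110 + 81 = 191.
Recombination frequency = 191/800 = 0.2387 ≈ 23.9%, i.e. 23.9 centimorgans.

23.9 centimorgans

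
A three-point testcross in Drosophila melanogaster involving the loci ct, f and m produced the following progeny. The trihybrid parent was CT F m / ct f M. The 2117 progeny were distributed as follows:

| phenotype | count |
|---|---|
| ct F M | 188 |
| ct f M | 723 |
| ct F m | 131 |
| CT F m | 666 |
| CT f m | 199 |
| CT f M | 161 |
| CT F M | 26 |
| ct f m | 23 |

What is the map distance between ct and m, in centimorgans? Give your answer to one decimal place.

The two rarest classes, CT F M and ct f m, are the double crossovers. Comparing them with the parentals, only the m allele has switched, so m is the middle locus and the order is f – m – ct.
Crossovers in the m–ct interval produce the single-crossover classes ct F m and CT f M (131 + 161 = 292) plus the double crossovers (49).
RF(m–ct) = (292 + 49) / 2117 = 341/2117 = 0.1611 → 16.1 centimorgans.

16.1 centimorgans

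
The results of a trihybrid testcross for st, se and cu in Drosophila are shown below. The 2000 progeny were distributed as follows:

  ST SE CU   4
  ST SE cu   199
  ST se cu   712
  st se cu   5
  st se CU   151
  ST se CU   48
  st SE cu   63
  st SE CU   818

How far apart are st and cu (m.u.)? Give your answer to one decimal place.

The two most frequent reciprocal classes, ST se cu and st SE CU, are the parental types, so the F1 was ST se cu / st SE CU.
The two rarest classes, st se cu and ST SE CU, are the double crossovers. Comparing them with the parentals, only the st allele has switched, so st is the middle locus and the order is cu – st – se.
Crossovers in the cu–st interval produce the single-crossover classes ST se CU and st SE cu (48 + 63 = 111) plus the double crossovers (9).
RF(cu–st) = (111 + 9) / 2000 = 120/2000 = 0.0600 → 6.0 m.u.

6.0 m.u.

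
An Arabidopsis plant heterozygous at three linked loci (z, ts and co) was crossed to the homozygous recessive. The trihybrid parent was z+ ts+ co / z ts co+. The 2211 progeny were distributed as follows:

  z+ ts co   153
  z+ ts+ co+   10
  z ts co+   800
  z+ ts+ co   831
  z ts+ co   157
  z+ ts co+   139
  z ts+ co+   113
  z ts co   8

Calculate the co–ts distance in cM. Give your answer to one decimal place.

The two rarest classes, z+ ts+ co+ and z ts co, are the double crossovers. Comparing them with the parentals, only the co allele has switched, so co is the middle locus and the order is ts – co – z.
Crossovers in the ts–co interval produce the single-crossover classes z+ ts co and z ts+ co+ (153 + 113 = 266) plus the double crossovers (18).
RF(ts–co) = (266 + 18) / 2211 = 284/2211 = 0.1284 → 12.8 cM.

12.8 cM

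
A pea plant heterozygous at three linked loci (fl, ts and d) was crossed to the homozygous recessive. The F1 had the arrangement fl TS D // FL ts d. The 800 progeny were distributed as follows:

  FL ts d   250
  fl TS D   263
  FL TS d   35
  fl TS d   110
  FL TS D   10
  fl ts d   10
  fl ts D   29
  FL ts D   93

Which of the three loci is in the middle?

fl

The two rarest classes, FL TS D and fl ts d, are the double crossovers. Comparing them with the parentals, only the fl allele has switched, so fl is the middle locus and the order is d – fl – ts.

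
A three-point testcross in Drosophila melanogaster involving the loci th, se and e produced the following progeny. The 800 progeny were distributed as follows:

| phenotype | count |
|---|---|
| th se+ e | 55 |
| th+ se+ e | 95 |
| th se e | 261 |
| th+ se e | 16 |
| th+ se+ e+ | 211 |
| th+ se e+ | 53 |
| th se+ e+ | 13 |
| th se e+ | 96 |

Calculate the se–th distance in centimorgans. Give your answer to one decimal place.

17.1 centimorgans

The two most frequent reciprocal classes, th+ se+ e+ and th se e, are the parental types, so the F1 was th+ se+ e+ / th se e.
The two rarest classes, th se+ e+ and th+ se e, are the double crossovers. Comparing them with the parentals, only the th allele has switched, so th is the middle locus and the order is e – th – se.
Crossovers in the th–se interval produce the single-crossover classes th+ se e+ and th se+ e (53 + 55 = 108) plus the double crossovers (29).
RF(th–se) = (108 + 29) / 800 = 137/800 = 0.1713 → 17.1 centimorgans.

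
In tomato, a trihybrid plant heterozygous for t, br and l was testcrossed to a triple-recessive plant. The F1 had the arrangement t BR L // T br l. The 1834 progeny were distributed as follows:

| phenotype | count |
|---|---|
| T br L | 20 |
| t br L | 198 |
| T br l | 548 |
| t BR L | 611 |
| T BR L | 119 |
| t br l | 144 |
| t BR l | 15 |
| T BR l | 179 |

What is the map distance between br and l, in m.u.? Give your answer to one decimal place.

The two rarest classes, t BR l and T br L, are the double crossovers. Comparing them with the parentals, only the l allele has switched, so l is the middle locus and the order is t – l – br.
Crossovers in the l–br interval produce the single-crossover classes t br L and T BR l (198 + 179 = 377) plus the double crossovers (35).
RF(l–br) = (377 + 35) / 1834 = 412/1834 = 0.2246 → 22.5 m.u.

22.5 m.u.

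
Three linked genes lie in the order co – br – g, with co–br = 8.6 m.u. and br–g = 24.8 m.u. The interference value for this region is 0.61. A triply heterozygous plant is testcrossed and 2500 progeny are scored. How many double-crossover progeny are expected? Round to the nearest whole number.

21

Map distances give recombination frequencies of 0.086 and 0.248 for the two intervals.
With interference 0.61 (so coincidence = 0.39), expected double-crossover frequency = 0.086 × 0.248 × 0.39 = 0.00832.
Expected number = 0.00832 × 2500 = 20.79 ≈ 21.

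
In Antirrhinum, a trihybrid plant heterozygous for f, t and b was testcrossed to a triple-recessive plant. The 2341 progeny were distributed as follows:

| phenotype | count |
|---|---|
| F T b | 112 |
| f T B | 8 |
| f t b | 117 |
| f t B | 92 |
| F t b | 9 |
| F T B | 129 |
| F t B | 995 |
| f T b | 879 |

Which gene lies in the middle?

The two most frequent reciprocal classes, f T b and F t B, are the parental types, so the F1 was f T b / F t B.
The two rarest classes, f T B and F t b, are the double crossovers. Comparing them with the parentals, only the b allele has switched, so b is the middle locus and the order is f – b – t.

b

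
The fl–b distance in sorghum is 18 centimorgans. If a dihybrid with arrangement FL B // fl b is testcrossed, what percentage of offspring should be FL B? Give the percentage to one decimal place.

A map distance of 18 centimorgans corresponds to a recombination frequency of 0.180.
The F1 is FL B / fl b, so FL B is a parental gamete class with expected frequency (1 − r)/2 = 0.820/2 = 0.4100.
That is 0.4100 = 41.0% of the progeny.

41.0%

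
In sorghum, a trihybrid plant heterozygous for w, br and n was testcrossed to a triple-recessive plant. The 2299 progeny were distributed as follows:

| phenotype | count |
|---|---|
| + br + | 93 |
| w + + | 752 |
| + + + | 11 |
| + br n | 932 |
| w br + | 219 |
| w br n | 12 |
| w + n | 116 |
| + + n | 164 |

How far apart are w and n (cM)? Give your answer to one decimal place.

10.1 cM

The two most frequent reciprocal classes, + br n and w + +, are the parental types, so the F1 was + br n / w + +.
The two rarest classes, w br n and + + +, are the double crossovers. Comparing them with the parentals, only the w allele has switched, so w is the middle locus and the order is br – w – n.
Crossovers in the w–n interval produce the single-crossover classes + br + and w + n (93 + 116 = 209) plus the double crossovers (23).
RF(w–n) = (209 + 23) / 2299 = 232/2299 = 0.1009 → 10.1 cM.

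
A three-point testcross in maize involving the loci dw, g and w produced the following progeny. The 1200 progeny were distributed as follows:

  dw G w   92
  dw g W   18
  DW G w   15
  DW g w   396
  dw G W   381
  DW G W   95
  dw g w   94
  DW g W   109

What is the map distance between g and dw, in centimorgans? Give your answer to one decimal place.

18.5 centimorgans

The two most frequent reciprocal classes, dw G W and DW g w, are the parental types, so the F1 was dw G W / DW g w.
The two rarest classes, dw g W and DW G w, are the double crossovers. Comparing them with the parentals, only the g allele has switched, so g is the middle locus and the order is w – g – dw.
Crossovers in the g–dw interval produce the single-crossover classes DW G W and dw g w (95 + 94 = 189) plus the double crossovers (33).
RF(g–dw) = (189 + 33) / 1200 = 222/1200 = 0.1850 → 18.5 centimorgans.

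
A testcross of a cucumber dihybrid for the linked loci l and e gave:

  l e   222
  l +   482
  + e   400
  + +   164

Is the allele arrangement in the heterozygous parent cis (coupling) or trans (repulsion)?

trans

The two most frequent classes are + e (400) and l + (482); these are the parental (non-recombinant) types.
So the F1 carried + e on one chromosome and l + on the other — the recessive alleles are on opposite chromosomes (trans / repulsion).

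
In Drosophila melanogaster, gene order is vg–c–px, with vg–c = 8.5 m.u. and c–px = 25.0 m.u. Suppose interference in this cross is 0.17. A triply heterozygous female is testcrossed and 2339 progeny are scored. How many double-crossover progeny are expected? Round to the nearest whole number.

41

Map distances give recombination frequencies of 0.085 and 0.250 for the two intervals.
With interference 0.17 (so coincidence = 0.83), expected double-crossover frequency = 0.085 × 0.250 × 0.83 = 0.01764.
Expected number = 0.01764 × 2339 = 41.25 ≈ 41.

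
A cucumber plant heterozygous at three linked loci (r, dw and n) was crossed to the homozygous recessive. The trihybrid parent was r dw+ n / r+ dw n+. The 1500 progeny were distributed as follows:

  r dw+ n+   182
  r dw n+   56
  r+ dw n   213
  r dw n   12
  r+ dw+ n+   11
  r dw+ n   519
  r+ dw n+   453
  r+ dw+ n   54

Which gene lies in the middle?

dw

The two rarest classes, r dw n and r+ dw+ n+, are the double crossovers. Comparing them with the parentals, only the dw allele has switched, so dw is the middle locus and the order is n – dw – r.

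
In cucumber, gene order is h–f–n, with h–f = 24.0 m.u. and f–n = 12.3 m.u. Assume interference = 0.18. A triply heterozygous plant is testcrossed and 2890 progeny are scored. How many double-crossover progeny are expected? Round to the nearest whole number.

70

Map distances give recombination frequencies of 0.240 and 0.123 for the two intervals.
With interference 0.18 (so coincidence = 0.82), expected double-crossover frequency = 0.240 × 0.123 × 0.82 = 0.02421.
Expected number = 0.02421 × 2890 = 69.96 ≈ 70.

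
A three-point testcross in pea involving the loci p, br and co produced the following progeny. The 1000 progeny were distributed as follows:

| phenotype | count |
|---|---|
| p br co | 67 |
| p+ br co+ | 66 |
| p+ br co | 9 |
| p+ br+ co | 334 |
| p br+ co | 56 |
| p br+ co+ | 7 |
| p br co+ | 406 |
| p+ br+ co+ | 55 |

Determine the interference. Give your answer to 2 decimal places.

0.16

The two most frequent reciprocal classes, p+ br+ co and p br co+, are the parental types, so the F1 was p+ br+ co / p br co+.
The two rarest classes, p+ br co and p br+ co+, are the double crossovers. Comparing them with the parentals, only the br allele has switched, so br is the middle locus and the order is p – br – co.
p–br: (122 + 16)/1000 = 0.1380; br–co: (122 + 16)/1000 = 0.1380.
Expected DCO frequency = 0.1380 × 0.1380 ≈ 0.01904; observed = 16/1000 ≈ 0.01600.
Coefficient of coincidence = 0.01600/0.01904 ≈ 0.84; interference = 1 − 0.84 = 0.16.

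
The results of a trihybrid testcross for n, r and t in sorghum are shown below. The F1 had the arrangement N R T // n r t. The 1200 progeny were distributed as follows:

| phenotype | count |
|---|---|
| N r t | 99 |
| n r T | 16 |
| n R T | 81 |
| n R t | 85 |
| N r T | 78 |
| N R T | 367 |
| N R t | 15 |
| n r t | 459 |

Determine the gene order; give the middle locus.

t

The two rarest classes, N R t and n r T, are the double crossovers. Comparing them with the parentals, only the t allele has switched, so t is the middle locus and the order is r – t – n.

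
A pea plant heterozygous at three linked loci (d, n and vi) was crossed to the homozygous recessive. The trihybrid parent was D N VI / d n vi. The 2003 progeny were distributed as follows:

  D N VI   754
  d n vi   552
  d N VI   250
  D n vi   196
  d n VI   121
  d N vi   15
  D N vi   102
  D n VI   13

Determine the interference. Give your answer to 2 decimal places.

The two rarest classes, D n VI and d N vi, are the double crossovers. Comparing them with the parentals, only the n allele has switched, so n is the middle locus and the order is vi – n – d.
vi–n: (223 + 28)/2003 = 0.1253; n–d: (446 + 28)/2003 = 0.2366.
Expected DCO frequency = 0.1253 × 0.2366 ≈ 0.02965; observed = 28/2003 ≈ 0.01398.
Coefficient of coincidence = 0.01398/0.02965 ≈ 0.47; interference = 1 − 0.47 = 0.53.

0.53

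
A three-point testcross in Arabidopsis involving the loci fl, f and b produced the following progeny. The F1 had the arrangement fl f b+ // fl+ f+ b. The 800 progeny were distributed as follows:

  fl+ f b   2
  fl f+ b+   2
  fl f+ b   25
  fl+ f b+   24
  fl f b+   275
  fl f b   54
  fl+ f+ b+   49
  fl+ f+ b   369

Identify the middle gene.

The two rarest classes, fl f+ b+ and fl+ f b, are the double crossovers. Comparing them with the parentals, only the f allele has switched, so f is the middle locus and the order is fl – f – b.

f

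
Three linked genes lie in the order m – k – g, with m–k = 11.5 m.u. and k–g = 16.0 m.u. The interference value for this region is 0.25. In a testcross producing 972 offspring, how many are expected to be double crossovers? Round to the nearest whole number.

13

Map distances give recombination frequencies of 0.115 and 0.160 for the two intervals.
With interference 0.25 (so coincidence = 0.75), expected double-crossover frequency = 0.115 × 0.160 × 0.75 = 0.01380.
Expected number = 0.01380 × 972 = 13.41 ≈ 13.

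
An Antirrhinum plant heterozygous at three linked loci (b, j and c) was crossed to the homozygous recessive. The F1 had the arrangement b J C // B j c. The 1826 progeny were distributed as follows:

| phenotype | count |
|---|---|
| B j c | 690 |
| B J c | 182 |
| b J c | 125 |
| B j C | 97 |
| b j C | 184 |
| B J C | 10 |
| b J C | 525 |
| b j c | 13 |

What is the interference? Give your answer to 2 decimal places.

The two rarest classes, B J C and b j c, are the double crossovers. Comparing them with the parentals, only the b allele has switched, so b is the middle locus and the order is c – b – j.
c–b: (222 + 23)/1826 = 0.1342; b–j: (366 + 23)/1826 = 0.2130.
Expected DCO frequency = 0.1342 × 0.2130 ≈ 0.02858; observed = 23/1826 ≈ 0.01260.
Coefficient of coincidence = 0.01260/0.02858 ≈ 0.44; interference = 1 − 0.44 = 0.56.

0.56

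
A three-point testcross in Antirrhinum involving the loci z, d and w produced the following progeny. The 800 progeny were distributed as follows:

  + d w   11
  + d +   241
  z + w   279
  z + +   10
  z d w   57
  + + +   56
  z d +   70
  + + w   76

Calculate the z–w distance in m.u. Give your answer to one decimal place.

The two most frequent reciprocal classes, + d + and z + w, are the parental types, so the F1 was + d + / z + w.
The two rarest classes, + d w and z + +, are the double crossovers. Comparing them with the parentals, only the w allele has switched, so w is the middle locus and the order is z – w – d.
Crossovers in the z–w interval produce the single-crossover classes z d + and + + w (70 + 76 = 146) plus the double crossovers (21).
RF(z–w) = (146 + 21) / 800 = 167/800 = 0.2087 → 20.9 m.u.

20.9 m.u.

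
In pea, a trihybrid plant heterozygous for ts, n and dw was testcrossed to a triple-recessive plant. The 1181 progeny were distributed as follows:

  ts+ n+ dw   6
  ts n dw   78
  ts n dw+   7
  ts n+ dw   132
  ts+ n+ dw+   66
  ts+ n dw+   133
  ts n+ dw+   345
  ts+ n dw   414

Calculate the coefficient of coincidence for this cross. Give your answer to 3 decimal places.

The two most frequent reciprocal classes, ts n+ dw+ and ts+ n dw, are the parental types, so the F1 was ts n+ dw+ / ts+ n dw.
The two rarest classes, ts n dw+ and ts+ n+ dw, are the double crossovers. Comparing them with the parentals, only the n allele has switched, so n is the middle locus and the order is ts – n – dw.
ts–n: (144 + 13)/1181 = 0.1329; n–dw: (265 + 13)/1181 = 0.2354.
Expected DCO frequency = 0.1329 × 0.2354 ≈ 0.03128; observed = 13/1181 ≈ 0.01101.
Coefficient of coincidence = 0.01101/0.03128 ≈ 0.352.

0.352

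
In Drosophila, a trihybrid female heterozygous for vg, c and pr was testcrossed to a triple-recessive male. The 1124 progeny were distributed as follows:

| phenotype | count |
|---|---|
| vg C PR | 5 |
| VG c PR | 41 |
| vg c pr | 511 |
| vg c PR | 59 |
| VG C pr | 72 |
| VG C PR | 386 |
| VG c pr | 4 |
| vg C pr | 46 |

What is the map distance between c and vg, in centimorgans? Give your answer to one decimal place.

The two most frequent reciprocal classes, VG C PR and vg c pr, are the parental types, so the F1 was VG C PR / vg c pr.
The two rarest classes, vg C PR and VG c pr, are the double crossovers. Comparing them with the parentals, only the vg allele has switched, so vg is the middle locus and the order is c – vg – pr.
Crossovers in the c–vg interval produce the single-crossover classes VG c PR and vg C pr (41 + 46 = 87) plus the double crossovers (9).
RF(c–vg) = (87 + 9) / 1124 = 96/1124 = 0.0854 → 8.5 centimorgans.

8.5 centimorgans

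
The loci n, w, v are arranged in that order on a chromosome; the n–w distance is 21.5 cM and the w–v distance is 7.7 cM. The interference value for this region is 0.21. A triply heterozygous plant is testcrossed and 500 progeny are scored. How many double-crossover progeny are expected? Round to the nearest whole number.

Map distances give recombination frequencies of 0.215 and 0.077 for the two intervals.
With interference 0.21 (so coincidence = 0.79), expected double-crossover frequency = 0.215 × 0.077 × 0.79 = 0.01308.
Expected number = 0.01308 × 500 = 6.54 ≈ 7.

7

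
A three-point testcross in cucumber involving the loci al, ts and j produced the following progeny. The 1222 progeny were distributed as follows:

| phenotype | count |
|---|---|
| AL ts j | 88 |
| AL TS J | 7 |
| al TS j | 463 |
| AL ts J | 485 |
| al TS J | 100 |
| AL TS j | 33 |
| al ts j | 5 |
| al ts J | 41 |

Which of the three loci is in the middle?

ts

The two most frequent reciprocal classes, AL ts J and al TS j, are the parental types, so the F1 was AL ts J / al TS j.
The two rarest classes, AL TS J and al ts j, are the double crossovers. Comparing them with the parentals, only the ts allele has switched, so ts is the middle locus and the order is al – ts – j.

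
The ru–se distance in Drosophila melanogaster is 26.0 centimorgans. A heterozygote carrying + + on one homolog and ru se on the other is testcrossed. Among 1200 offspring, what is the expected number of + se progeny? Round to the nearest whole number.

156

A map distance of 26.0 centimorgans corresponds to a recombination frequency of 0.260.
The F1 is + + / ru se, so + se is a recombinant gamete class with expected frequency r/2 = 0.260/2 = 0.1300.
Expected number = 0.1300 × 1200 = 156.00 ≈ 156.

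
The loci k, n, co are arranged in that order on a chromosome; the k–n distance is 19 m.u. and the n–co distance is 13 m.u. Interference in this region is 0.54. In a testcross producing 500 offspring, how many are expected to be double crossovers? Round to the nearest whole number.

Map distances give recombination frequencies of 0.190 and 0.130 for the two intervals.
With interference 0.54 (so coincidence = 0.46), expected double-crossover frequency = 0.190 × 0.130 × 0.46 = 0.01136.
Expected number = 0.01136 × 500 = 5.68 ≈ 6.

6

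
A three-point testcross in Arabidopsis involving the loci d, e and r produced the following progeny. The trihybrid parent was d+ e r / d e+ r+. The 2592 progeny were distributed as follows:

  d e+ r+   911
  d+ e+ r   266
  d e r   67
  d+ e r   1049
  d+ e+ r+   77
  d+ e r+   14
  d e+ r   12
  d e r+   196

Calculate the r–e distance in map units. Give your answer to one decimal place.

18.8 map units

The two rarest classes, d+ e r+ and d e+ r, are the double crossovers. Comparing them with the parentals, only the r allele has switched, so r is the middle locus and the order is e – r – d.
Crossovers in the e–r interval produce the single-crossover classes d+ e+ r and d e r+ (266 + 196 = 462) plus the double crossovers (26).
RF(e–r) = (462 + 26) / 2592 = 488/2592 = 0.1883 → 18.8 map units.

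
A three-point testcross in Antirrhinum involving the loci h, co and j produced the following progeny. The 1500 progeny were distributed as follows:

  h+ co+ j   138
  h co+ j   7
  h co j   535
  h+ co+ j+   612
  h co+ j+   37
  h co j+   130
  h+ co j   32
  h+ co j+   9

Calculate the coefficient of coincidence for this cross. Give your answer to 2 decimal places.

0.99

The two most frequent reciprocal classes, h co j and h+ co+ j+, are the parental types, so the F1 was h co j / h+ co+ j+.
The two rarest classes, h co+ j and h+ co j+, are the double crossovers. Comparing them with the parentals, only the co allele has switched, so co is the middle locus and the order is j – co – h.
j–co: (268 + 16)/1500 = 0.1893; co–h: (69 + 16)/1500 = 0.0567.
Expected DCO frequency = 0.1893 × 0.0567 ≈ 0.01073; observed = 16/1500 ≈ 0.01067.
Coefficient of coincidence = 0.01067/0.01073 ≈ 0.99.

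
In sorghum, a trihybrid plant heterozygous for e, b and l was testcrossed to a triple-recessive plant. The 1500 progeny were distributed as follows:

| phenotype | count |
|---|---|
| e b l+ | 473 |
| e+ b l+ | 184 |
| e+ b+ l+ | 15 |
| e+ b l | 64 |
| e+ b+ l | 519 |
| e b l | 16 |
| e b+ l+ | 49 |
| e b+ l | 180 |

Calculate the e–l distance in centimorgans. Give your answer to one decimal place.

26.3 centimorgans

The two most frequent reciprocal classes, e b l+ and e+ b+ l, are the parental types, so the F1 was e b l+ / e+ b+ l.
The two rarest classes, e b l and e+ b+ l+, are the double crossovers. Comparing them with the parentals, only the l allele has switched, so l is the middle locus and the order is e – l – b.
Crossovers in the e–l interval produce the single-crossover classes e+ b l+ and e b+ l (184 + 180 = 364) plus the double crossovers (31).
RF(e–l) = (364 + 31) / 1500 = 395/1500 = 0.2633 → 26.3 centimorgans.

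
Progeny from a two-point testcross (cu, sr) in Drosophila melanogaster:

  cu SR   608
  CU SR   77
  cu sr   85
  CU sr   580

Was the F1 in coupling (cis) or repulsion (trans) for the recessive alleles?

The two most frequent classes are CU sr (580) and cu SR (608); these are the parental (non-recombinant) types.
So the F1 carried CU sr on one chromosome and cu SR on the other — the recessive alleles are on opposite chromosomes (trans / repulsion).

trans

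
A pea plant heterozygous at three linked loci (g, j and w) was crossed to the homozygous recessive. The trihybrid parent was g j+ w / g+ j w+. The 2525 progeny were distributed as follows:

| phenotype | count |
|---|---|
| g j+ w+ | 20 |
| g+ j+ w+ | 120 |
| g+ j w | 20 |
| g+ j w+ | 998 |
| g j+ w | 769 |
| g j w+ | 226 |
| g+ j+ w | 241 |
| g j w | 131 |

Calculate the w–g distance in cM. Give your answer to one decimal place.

20.1 cM

The two rarest classes, g j+ w+ and g+ j w, are the double crossovers. Comparing them with the parentals, only the w allele has switched, so w is the middle locus and the order is j – w – g.
Crossovers in the w–g interval produce the single-crossover classes g+ j+ w and g j w+ (241 + 226 = 467) plus the double crossovers (40).
RF(w–g) = (467 + 40) / 2525 = 507/2525 = 0.2008 → 20.1 cM.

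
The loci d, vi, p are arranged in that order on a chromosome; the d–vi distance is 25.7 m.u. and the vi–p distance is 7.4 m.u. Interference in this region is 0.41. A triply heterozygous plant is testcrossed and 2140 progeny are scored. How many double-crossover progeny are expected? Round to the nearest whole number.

Map distances give recombination frequencies of 0.257 and 0.074 for the two intervals.
With interference 0.41 (so coincidence = 0.59), expected double-crossover frequency = 0.257 × 0.074 × 0.59 = 0.01122.
Expected number = 0.01122 × 2140 = 24.01 ≈ 24.

24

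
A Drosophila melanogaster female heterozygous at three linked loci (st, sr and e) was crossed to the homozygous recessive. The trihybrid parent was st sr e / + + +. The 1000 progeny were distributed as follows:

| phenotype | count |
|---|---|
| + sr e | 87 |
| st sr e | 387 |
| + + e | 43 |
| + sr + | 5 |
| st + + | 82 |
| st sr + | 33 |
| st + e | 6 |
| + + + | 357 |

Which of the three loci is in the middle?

sr

The two rarest classes, st + e and + sr +, are the double crossovers. Comparing them with the parentals, only the sr allele has switched, so sr is the middle locus and the order is e – sr – st.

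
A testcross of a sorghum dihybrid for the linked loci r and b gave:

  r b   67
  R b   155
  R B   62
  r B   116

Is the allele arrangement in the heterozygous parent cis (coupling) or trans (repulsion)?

trans

The two most frequent classes are R b (155) and r B (116); these are the parental (non-recombinant) types.
So the F1 carried R b on one chromosome and r B on the other — the recessive alleles are on opposite chromosomes (trans / repulsion).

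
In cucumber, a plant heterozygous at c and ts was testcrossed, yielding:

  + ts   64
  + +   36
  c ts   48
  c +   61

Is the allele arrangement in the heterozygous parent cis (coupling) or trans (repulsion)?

The two most frequent classes are + ts (64) and c + (61); these are the parental (non-recombinant) types.
So the F1 carried + ts on one chromosome and c + on the other — the recessive alleles are on opposite chromosomes (trans / repulsion).

trans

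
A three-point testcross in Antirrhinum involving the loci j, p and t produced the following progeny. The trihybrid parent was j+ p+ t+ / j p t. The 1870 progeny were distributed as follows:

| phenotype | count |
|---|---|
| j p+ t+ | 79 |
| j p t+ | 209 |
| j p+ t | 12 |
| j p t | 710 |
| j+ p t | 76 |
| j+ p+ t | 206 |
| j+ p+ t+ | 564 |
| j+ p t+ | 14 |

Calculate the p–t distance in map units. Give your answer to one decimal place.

23.6 map units

The two rarest classes, j+ p t+ and j p+ t, are the double crossovers. Comparing them with the parentals, only the p allele has switched, so p is the middle locus and the order is t – p – j.
Crossovers in the t–p interval produce the single-crossover classes j+ p+ t and j p t+ (206 + 209 = 415) plus the double crossovers (26).
RF(t–p) = (415 + 26) / 1870 = 441/1870 = 0.2358 → 23.6 map units.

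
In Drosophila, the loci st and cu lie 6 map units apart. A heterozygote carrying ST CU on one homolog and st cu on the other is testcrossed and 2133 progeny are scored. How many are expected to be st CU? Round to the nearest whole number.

A map distance of 6 map units corresponds to a recombination frequency of 0.060.
The F1 is ST CU / st cu, so st CU is a recombinant gamete class with expected frequency r/2 = 0.060/2 = 0.0300.
Expected number = 0.0300 × 2133 = 63.99 ≈ 64.

64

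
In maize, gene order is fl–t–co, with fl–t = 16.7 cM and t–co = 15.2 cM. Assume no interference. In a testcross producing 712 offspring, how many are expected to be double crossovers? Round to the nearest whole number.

Map distances give recombination frequencies of 0.167 and 0.152 for the two intervals.
With no interference, expected double-crossover frequency = 0.167 × 0.152 = 0.02538.
Expected number = 0.02538 × 712 = 18.07 ≈ 18.

18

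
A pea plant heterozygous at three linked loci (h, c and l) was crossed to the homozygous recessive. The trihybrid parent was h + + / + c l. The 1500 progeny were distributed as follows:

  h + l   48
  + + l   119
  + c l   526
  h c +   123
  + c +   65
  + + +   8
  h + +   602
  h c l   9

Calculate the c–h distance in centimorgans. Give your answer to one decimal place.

17.3 centimorgans

The two rarest classes, + + + and h c l, are the double crossovers. Comparing them with the parentals, only the h allele has switched, so h is the middle locus and the order is l – h – c.
Crossovers in the h–c interval produce the single-crossover classes h c + and + + l (123 + 119 = 242) plus the double crossovers (17).
RF(h–c) = (242 + 17) / 1500 = 259/1500 = 0.1727 → 17.3 centimorgans.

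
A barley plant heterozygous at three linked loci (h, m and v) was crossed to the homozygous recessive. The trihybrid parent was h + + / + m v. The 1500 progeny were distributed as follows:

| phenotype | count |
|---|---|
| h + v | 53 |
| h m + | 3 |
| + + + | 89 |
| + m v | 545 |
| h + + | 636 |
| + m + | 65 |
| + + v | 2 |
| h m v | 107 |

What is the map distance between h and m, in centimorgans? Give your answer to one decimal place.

The two rarest classes, h m + and + + v, are the double crossovers. Comparing them with the parentals, only the m allele has switched, so m is the middle locus and the order is h – m – v.
Crossovers in the h–m interval produce the single-crossover classes + + + and h m v (89 + 107 = 196) plus the double crossovers (5).
RF(h–m) = (196 + 5) / 1500 = 201/1500 = 0.1340 → 13.4 centimorgans.

13.4 centimorgans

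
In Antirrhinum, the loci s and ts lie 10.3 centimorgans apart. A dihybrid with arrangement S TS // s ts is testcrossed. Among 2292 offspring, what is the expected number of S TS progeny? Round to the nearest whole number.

1028

A map distance of 10.3 centimorgans corresponds to a recombination frequency of 0.103.
The F1 is S TS / s ts, so S TS is a parental gamete class with expected frequency (1 − r)/2 = 0.897/2 = 0.4485.
Expected number = 0.4485 × 2292 = 1027.96 ≈ 1028.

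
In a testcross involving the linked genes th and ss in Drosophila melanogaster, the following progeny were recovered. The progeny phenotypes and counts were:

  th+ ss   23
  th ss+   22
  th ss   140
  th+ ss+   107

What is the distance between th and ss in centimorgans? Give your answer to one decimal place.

15.4 centimorgans

The two most frequent classes, th+ ss+ (107) and th ss (140), are the parental types, so the F1 was th+ ss+ / th ss.
The recombinant classes are th+ ss and th ss+: 23 + 22 = 45.
Recombination frequency = 45/292 = 0.1541 ≈ 15.4%, i.e. 15.4 centimorgans.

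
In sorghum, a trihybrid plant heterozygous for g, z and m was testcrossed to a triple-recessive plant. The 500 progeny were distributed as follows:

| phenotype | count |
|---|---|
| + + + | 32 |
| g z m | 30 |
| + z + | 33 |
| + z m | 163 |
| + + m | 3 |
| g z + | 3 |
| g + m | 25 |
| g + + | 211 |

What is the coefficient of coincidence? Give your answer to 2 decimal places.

0.69

The two most frequent reciprocal classes, g + + and + z m, are the parental types, so the F1 was g + + / + z m.
The two rarest classes, g z + and + + m, are the double crossovers. Comparing them with the parentals, only the z allele has switched, so z is the middle locus and the order is m – z – g.
m–z: (58 + 6)/500 = 0.1280; z–g: (62 + 6)/500 = 0.1360.
Expected DCO frequency = 0.1280 × 0.1360 ≈ 0.01741; observed = 6/500 ≈ 0.01200.
Coefficient of coincidence = 0.01200/0.01741 ≈ 0.69.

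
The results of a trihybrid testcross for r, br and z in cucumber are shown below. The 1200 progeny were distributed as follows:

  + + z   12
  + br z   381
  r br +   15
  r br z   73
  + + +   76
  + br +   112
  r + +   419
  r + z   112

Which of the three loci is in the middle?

The two most frequent reciprocal classes, r + + and + br z, are the parental types, so the F1 was r + + / + br z.
The two rarest classes, r br + and + + z, are the double crossovers. Comparing them with the parentals, only the br allele has switched, so br is the middle locus and the order is z – br – r.

br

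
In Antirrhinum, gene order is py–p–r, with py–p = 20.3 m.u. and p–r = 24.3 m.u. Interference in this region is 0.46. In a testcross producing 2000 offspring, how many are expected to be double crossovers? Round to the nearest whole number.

Map distances give recombination frequencies of 0.203 and 0.243 for the two intervals.
With interference 0.46 (so coincidence = 0.54), expected double-crossover frequency = 0.203 × 0.243 × 0.54 = 0.02664.
Expected number = 0.02664 × 2000 = 53.28 ≈ 53.

53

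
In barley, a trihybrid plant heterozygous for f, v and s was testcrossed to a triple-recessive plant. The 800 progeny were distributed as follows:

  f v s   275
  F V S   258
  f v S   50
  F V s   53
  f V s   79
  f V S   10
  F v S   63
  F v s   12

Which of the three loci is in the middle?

The two most frequent reciprocal classes, F V S and f v s, are the parental types, so the F1 was F V S / f v s.
The two rarest classes, f V S and F v s, are the double crossovers. Comparing them with the parentals, only the f allele has switched, so f is the middle locus and the order is v – f – s.

f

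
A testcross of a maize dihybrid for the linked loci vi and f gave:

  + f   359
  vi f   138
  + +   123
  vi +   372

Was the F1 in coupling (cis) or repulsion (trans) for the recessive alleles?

The two most frequent classes are + f (359) and vi + (372); these are the parental (non-recombinant) types.
So the F1 carried + f on one chromosome and vi + on the other — the recessive alleles are on opposite chromosomes (trans / repulsion).

trans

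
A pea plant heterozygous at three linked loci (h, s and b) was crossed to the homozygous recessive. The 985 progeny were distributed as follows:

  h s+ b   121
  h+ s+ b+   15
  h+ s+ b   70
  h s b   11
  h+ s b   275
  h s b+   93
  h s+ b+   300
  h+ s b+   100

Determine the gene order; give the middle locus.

h

The two most frequent reciprocal classes, h s+ b+ and h+ s b, are the parental types, so the F1 was h s+ b+ / h+ s b.
The two rarest classes, h+ s+ b+ and h s b, are the double crossovers. Comparing them with the parentals, only the h allele has switched, so h is the middle locus and the order is s – h – b.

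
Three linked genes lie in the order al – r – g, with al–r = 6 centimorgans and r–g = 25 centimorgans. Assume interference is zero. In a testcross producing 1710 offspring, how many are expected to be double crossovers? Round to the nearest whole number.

Map distances give recombination frequencies of 0.060 and 0.250 for the two intervals.
With no interference, expected double-crossover frequency = 0.060 × 0.250 = 0.01500.
Expected number = 0.01500 × 1710 = 25.65 ≈ 26.

26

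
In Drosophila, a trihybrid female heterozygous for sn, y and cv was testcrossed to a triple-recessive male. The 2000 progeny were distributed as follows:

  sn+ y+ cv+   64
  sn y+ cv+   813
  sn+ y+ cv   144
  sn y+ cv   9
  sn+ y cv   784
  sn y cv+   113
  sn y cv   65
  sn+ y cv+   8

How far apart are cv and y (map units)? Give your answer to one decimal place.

The two most frequent reciprocal classes, sn y+ cv+ and sn+ y cv, are the parental types, so the F1 was sn y+ cv+ / sn+ y cv.
The two rarest classes, sn y+ cv and sn+ y cv+, are the double crossovers. Comparing them with the parentals, only the cv allele has switched, so cv is the middle locus and the order is y – cv – sn.
Crossovers in the y–cv interval produce the single-crossover classes sn y cv+ and sn+ y+ cv (113 + 144 = 257) plus the double crossovers (17).
RF(y–cv) = (257 + 17) / 2000 = 274/2000 = 0.1370 → 13.7 map units.

13.7 map units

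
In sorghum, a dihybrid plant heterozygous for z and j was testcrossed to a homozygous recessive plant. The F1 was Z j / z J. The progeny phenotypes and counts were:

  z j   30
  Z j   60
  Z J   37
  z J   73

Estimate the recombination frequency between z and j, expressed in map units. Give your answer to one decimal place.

The recombinant classes are Z J and z j: 37 + 30 = 67.
Recombination frequency = 67/200 = 0.3350 ≈ 33.5%, i.e. 33.5 map units.

33.5 map units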